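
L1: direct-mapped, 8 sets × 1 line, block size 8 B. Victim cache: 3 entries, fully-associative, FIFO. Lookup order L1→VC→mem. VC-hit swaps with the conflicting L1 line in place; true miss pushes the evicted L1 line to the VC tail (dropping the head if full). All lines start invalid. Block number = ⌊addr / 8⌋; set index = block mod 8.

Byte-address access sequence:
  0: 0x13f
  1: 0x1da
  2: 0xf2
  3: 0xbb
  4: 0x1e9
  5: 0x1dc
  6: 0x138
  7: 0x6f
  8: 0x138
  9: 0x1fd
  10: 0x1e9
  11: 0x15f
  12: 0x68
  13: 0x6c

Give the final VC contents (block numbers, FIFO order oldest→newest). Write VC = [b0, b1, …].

VC = [61, 39, 59]

  [0] addr=0x13f blk=39 s=7: MISS | VC []
  [1] addr=0x1da blk=59 s=3: MISS | VC []
  [2] addr=0xf2 blk=30 s=6: MISS | VC []
  [3] addr=0xbb blk=23 s=7: MISS | VC [39]
  [4] addr=0x1e9 blk=61 s=5: MISS | VC [39]
  [5] addr=0x1dc blk=59 s=3: L1-HIT | VC [39]
  [6] addr=0x138 blk=39 s=7: VC-HIT | VC [23]
  [7] addr=0x6f blk=13 s=5: MISS | VC [23, 61]
  [8] addr=0x138 blk=39 s=7: L1-HIT | VC [23, 61]
  [9] addr=0x1fd blk=63 s=7: MISS | VC [23, 61, 39]
  [10] addr=0x1e9 blk=61 s=5: VC-HIT | VC [23, 13, 39]
  [11] addr=0x15f blk=43 s=3: MISS | VC [13, 39, 59]
  [12] addr=0x68 blk=13 s=5: VC-HIT | VC [61, 39, 59]
  [13] addr=0x6c blk=13 s=5: L1-HIT | VC [61, 39, 59]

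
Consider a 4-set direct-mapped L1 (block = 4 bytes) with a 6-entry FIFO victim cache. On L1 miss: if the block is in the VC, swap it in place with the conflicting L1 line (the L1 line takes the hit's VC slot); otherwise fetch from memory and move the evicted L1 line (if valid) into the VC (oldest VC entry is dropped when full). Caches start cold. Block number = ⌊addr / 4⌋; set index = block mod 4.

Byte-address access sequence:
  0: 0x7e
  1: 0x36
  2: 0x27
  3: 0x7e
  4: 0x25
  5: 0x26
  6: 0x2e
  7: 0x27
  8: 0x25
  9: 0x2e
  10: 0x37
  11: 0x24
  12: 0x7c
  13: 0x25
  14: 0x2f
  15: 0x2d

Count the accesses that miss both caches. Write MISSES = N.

#0 0x7e→b31/s3 MISS; vc=[]
#1 0x36→b13/s1 MISS; vc=[]
#2 0x27→b9/s1 MISS; vc=[13]
#3 0x7e→b31/s3 L1-HIT; vc=[13]
#4 0x25→b9/s1 L1-HIT; vc=[13]
#5 0x26→b9/s1 L1-HIT; vc=[13]
#6 0x2e→b11/s3 MISS; vc=[13,31]
#7 0x27→b9/s1 L1-HIT; vc=[13,31]
#8 0x25→b9/s1 L1-HIT; vc=[13,31]
#9 0x2e→b11/s3 L1-HIT; vc=[13,31]
#10 0x37→b13/s1 VC-HIT; vc=[9,31]
#11 0x24→b9/s1 VC-HIT; vc=[13,31]
#12 0x7c→b31/s3 VC-HIT; vc=[13,11]
#13 0x25→b9/s1 L1-HIT; vc=[13,11]
#14 0x2f→b11/s3 VC-HIT; vc=[13,31]
#15 0x2d→b11/s3 L1-HIT; vc=[13,31]

MISSES = 4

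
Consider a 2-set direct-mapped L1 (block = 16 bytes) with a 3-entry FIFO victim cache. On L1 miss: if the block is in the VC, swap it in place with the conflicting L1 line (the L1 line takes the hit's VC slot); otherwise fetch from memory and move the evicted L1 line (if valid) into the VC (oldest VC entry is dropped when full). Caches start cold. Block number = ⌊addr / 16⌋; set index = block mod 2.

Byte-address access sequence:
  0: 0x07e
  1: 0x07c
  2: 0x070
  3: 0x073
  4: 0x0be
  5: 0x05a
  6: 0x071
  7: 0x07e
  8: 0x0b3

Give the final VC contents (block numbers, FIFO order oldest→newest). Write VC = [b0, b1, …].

VC = [5, 7]

#0 0x7e→b7/s1 MISS; vc=[]
#1 0x7c→b7/s1 L1-HIT; vc=[]
#2 0x70→b7/s1 L1-HIT; vc=[]
#3 0x73→b7/s1 L1-HIT; vc=[]
#4 0xbe→b11/s1 MISS; vc=[7]
#5 0x5a→b5/s1 MISS; vc=[7,11]
#6 0x71→b7/s1 VC-HIT; vc=[5,11]
#7 0x7e→b7/s1 L1-HIT; vc=[5,11]
#8 0xb3→b11/s1 VC-HIT; vc=[5,7]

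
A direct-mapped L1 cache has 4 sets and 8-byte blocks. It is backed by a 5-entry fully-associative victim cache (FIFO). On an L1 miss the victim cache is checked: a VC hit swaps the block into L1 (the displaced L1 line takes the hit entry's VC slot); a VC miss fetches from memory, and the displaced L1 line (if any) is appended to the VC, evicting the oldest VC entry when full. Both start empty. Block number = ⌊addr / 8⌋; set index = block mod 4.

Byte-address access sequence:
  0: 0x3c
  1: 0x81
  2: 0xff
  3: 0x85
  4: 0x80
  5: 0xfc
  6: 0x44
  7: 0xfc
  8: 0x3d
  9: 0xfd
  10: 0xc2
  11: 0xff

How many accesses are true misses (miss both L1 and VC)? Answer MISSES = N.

0: 0x3c (blk 7, set 3) → MISS  vc=[]
1: 0x81 (blk 16, set 0) → MISS  vc=[]
2: 0xff (blk 31, set 3) → MISS  vc=[7]
3: 0x85 (blk 16, set 0) → L1-HIT  vc=[7]
4: 0x80 (blk 16, set 0) → L1-HIT  vc=[7]
5: 0xfc (blk 31, set 3) → L1-HIT  vc=[7]
6: 0x44 (blk 8, set 0) → MISS  vc=[7, 16]
7: 0xfc (blk 31, set 3) → L1-HIT  vc=[7, 16]
8: 0x3d (blk 7, set 3) → VC-HIT  vc=[31, 16]
9: 0xfd (blk 31, set 3) → VC-HIT  vc=[7, 16]
10: 0xc2 (blk 24, set 0) → MISS  vc=[7, 16, 8]
11: 0xff (blk 31, set 3) → L1-HIT  vc=[7, 16, 8]

MISSES = 5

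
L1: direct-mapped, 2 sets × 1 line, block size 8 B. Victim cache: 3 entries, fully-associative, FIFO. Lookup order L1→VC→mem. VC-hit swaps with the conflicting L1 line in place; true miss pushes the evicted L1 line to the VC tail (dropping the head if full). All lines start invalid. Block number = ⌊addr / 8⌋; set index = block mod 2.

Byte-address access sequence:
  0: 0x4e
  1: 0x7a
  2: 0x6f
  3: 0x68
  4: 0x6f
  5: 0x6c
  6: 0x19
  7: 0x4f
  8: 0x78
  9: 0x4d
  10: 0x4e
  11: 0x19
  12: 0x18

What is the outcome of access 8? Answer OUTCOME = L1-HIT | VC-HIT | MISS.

  [0] addr=0x4e blk=9 s=1: MISS | VC []
  [1] addr=0x7a blk=15 s=1: MISS | VC [9]
  [2] addr=0x6f blk=13 s=1: MISS | VC [9, 15]
  [3] addr=0x68 blk=13 s=1: L1-HIT | VC [9, 15]
  [4] addr=0x6f blk=13 s=1: L1-HIT | VC [9, 15]
  [5] addr=0x6c blk=13 s=1: L1-HIT | VC [9, 15]
  [6] addr=0x19 blk=3 s=1: MISS | VC [9, 15, 13]
  [7] addr=0x4f blk=9 s=1: VC-HIT | VC [3, 15, 13]
  [8] addr=0x78 blk=15 s=1: VC-HIT | VC [3, 9, 13]
  [9] addr=0x4d blk=9 s=1: VC-HIT | VC [3, 15, 13]
  [10] addr=0x4e blk=9 s=1: L1-HIT | VC [3, 15, 13]
  [11] addr=0x19 blk=3 s=1: VC-HIT | VC [9, 15, 13]
  [12] addr=0x18 blk=3 s=1: L1-HIT | VC [9, 15, 13]

OUTCOME = VC-HIT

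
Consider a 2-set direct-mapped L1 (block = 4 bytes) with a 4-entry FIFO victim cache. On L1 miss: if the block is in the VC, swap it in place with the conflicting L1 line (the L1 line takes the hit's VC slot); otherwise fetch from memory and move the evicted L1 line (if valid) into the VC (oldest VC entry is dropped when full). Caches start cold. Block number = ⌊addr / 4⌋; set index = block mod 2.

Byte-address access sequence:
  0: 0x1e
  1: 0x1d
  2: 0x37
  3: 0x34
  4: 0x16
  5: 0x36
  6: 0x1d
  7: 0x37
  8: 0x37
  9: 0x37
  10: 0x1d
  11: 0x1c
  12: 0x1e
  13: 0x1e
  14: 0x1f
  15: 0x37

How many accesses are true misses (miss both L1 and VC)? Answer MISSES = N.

#0 0x1e→b7/s1 MISS; vc=[]
#1 0x1d→b7/s1 L1-HIT; vc=[]
#2 0x37→b13/s1 MISS; vc=[7]
#3 0x34→b13/s1 L1-HIT; vc=[7]
#4 0x16→b5/s1 MISS; vc=[7,13]
#5 0x36→b13/s1 VC-HIT; vc=[7,5]
#6 0x1d→b7/s1 VC-HIT; vc=[13,5]
#7 0x37→b13/s1 VC-HIT; vc=[7,5]
#8 0x37→b13/s1 L1-HIT; vc=[7,5]
#9 0x37→b13/s1 L1-HIT; vc=[7,5]
#10 0x1d→b7/s1 VC-HIT; vc=[13,5]
#11 0x1c→b7/s1 L1-HIT; vc=[13,5]
#12 0x1e→b7/s1 L1-HIT; vc=[13,5]
#13 0x1e→b7/s1 L1-HIT; vc=[13,5]
#14 0x1f→b7/s1 L1-HIT; vc=[13,5]
#15 0x37→b13/s1 VC-HIT; vc=[7,5]

MISSES = 3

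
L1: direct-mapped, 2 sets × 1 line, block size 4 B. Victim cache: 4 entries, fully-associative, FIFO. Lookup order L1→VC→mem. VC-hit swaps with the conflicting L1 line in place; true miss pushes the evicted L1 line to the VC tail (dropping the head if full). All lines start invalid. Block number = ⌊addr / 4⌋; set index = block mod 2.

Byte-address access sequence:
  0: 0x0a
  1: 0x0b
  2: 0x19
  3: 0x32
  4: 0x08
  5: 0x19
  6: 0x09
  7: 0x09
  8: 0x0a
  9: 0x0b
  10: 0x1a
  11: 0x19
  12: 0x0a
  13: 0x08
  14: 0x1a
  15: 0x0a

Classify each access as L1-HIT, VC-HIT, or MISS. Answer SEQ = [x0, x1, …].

SEQ = [MISS, L1-HIT, MISS, MISS, VC-HIT, VC-HIT, VC-HIT, L1-HIT, L1-HIT, L1-HIT, VC-HIT, L1-HIT, VC-HIT, L1-HIT, VC-HIT, VC-HIT]

#0 0xa→b2/s0 MISS; vc=[]
#1 0xb→b2/s0 L1-HIT; vc=[]
#2 0x19→b6/s0 MISS; vc=[2]
#3 0x32→b12/s0 MISS; vc=[2,6]
#4 0x8→b2/s0 VC-HIT; vc=[12,6]
#5 0x19→b6/s0 VC-HIT; vc=[12,2]
#6 0x9→b2/s0 VC-HIT; vc=[12,6]
#7 0x9→b2/s0 L1-HIT; vc=[12,6]
#8 0xa→b2/s0 L1-HIT; vc=[12,6]
#9 0xb→b2/s0 L1-HIT; vc=[12,6]
#10 0x1a→b6/s0 VC-HIT; vc=[12,2]
#11 0x19→b6/s0 L1-HIT; vc=[12,2]
#12 0xa→b2/s0 VC-HIT; vc=[12,6]
#13 0x8→b2/s0 L1-HIT; vc=[12,6]
#14 0x1a→b6/s0 VC-HIT; vc=[12,2]
#15 0xa→b2/s0 VC-HIT; vc=[12,6]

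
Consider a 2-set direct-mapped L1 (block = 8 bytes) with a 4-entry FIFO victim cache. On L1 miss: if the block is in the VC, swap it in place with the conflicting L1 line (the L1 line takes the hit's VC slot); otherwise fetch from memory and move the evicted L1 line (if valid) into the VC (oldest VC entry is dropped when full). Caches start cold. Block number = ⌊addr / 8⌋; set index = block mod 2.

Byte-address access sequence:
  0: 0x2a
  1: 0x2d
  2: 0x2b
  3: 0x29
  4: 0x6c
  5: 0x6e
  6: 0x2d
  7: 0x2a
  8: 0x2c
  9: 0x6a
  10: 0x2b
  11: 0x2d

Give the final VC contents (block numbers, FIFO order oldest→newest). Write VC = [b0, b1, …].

  [0] addr=0x2a blk=5 s=1: MISS | VC []
  [1] addr=0x2d blk=5 s=1: L1-HIT | VC []
  [2] addr=0x2b blk=5 s=1: L1-HIT | VC []
  [3] addr=0x29 blk=5 s=1: L1-HIT | VC []
  [4] addr=0x6c blk=13 s=1: MISS | VC [5]
  [5] addr=0x6e blk=13 s=1: L1-HIT | VC [5]
  [6] addr=0x2d blk=5 s=1: VC-HIT | VC [13]
  [7] addr=0x2a blk=5 s=1: L1-HIT | VC [13]
  [8] addr=0x2c blk=5 s=1: L1-HIT | VC [13]
  [9] addr=0x6a blk=13 s=1: VC-HIT | VC [5]
  [10] addr=0x2b blk=5 s=1: VC-HIT | VC [13]
  [11] addr=0x2d blk=5 s=1: L1-HIT | VC [13]

VC = [13]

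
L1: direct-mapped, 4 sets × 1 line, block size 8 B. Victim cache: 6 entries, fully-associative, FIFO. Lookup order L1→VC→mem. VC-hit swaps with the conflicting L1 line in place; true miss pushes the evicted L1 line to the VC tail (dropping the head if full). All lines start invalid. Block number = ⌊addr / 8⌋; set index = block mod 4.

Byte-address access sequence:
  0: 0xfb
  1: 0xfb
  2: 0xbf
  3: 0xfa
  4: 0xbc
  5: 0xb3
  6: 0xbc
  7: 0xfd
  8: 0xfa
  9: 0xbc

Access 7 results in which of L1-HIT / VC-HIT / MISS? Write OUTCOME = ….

OUTCOME = VC-HIT

  [0] addr=0xfb blk=31 s=3: MISS | VC []
  [1] addr=0xfb blk=31 s=3: L1-HIT | VC []
  [2] addr=0xbf blk=23 s=3: MISS | VC [31]
  [3] addr=0xfa blk=31 s=3: VC-HIT | VC [23]
  [4] addr=0xbc blk=23 s=3: VC-HIT | VC [31]
  [5] addr=0xb3 blk=22 s=2: MISS | VC [31]
  [6] addr=0xbc blk=23 s=3: L1-HIT | VC [31]
  [7] addr=0xfd blk=31 s=3: VC-HIT | VC [23]
  [8] addr=0xfa blk=31 s=3: L1-HIT | VC [23]
  [9] addr=0xbc blk=23 s=3: VC-HIT | VC [31]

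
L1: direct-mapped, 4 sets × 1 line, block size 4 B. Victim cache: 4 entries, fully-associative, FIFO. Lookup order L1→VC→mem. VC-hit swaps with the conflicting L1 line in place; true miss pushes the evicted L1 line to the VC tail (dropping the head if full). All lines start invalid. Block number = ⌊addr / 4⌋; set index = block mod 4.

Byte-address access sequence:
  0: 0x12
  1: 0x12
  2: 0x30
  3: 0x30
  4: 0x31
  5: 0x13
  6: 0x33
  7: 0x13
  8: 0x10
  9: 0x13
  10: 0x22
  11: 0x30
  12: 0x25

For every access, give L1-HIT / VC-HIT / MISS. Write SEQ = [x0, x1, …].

0: 0x12 (blk 4, set 0) → MISS  vc=[]
1: 0x12 (blk 4, set 0) → L1-HIT  vc=[]
2: 0x30 (blk 12, set 0) → MISS  vc=[4]
3: 0x30 (blk 12, set 0) → L1-HIT  vc=[4]
4: 0x31 (blk 12, set 0) → L1-HIT  vc=[4]
5: 0x13 (blk 4, set 0) → VC-HIT  vc=[12]
6: 0x33 (blk 12, set 0) → VC-HIT  vc=[4]
7: 0x13 (blk 4, set 0) → VC-HIT  vc=[12]
8: 0x10 (blk 4, set 0) → L1-HIT  vc=[12]
9: 0x13 (blk 4, set 0) → L1-HIT  vc=[12]
10: 0x22 (blk 8, set 0) → MISS  vc=[12, 4]
11: 0x30 (blk 12, set 0) → VC-HIT  vc=[8, 4]
12: 0x25 (blk 9, set 1) → MISS  vc=[8, 4]

SEQ = [MISS, L1-HIT, MISS, L1-HIT, L1-HIT, VC-HIT, VC-HIT, VC-HIT, L1-HIT, L1-HIT, MISS, VC-HIT, MISS]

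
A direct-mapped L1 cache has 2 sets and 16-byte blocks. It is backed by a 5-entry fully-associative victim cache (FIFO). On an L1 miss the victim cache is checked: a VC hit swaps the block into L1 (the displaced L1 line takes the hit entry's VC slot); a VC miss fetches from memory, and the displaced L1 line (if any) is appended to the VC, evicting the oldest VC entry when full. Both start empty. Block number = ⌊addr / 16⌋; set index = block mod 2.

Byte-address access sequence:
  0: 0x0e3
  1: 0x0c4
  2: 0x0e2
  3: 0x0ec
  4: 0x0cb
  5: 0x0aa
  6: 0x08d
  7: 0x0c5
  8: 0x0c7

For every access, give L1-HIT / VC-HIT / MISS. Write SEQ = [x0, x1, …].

SEQ = [MISS, MISS, VC-HIT, L1-HIT, VC-HIT, MISS, MISS, VC-HIT, L1-HIT]

0: 0xe3 (blk 14, set 0) → MISS  vc=[]
1: 0xc4 (blk 12, set 0) → MISS  vc=[14]
2: 0xe2 (blk 14, set 0) → VC-HIT  vc=[12]
3: 0xec (blk 14, set 0) → L1-HIT  vc=[12]
4: 0xcb (blk 12, set 0) → VC-HIT  vc=[14]
5: 0xaa (blk 10, set 0) → MISS  vc=[14, 12]
6: 0x8d (blk 8, set 0) → MISS  vc=[14, 12, 10]
7: 0xc5 (blk 12, set 0) → VC-HIT  vc=[14, 8, 10]
8: 0xc7 (blk 12, set 0) → L1-HIT  vc=[14, 8, 10]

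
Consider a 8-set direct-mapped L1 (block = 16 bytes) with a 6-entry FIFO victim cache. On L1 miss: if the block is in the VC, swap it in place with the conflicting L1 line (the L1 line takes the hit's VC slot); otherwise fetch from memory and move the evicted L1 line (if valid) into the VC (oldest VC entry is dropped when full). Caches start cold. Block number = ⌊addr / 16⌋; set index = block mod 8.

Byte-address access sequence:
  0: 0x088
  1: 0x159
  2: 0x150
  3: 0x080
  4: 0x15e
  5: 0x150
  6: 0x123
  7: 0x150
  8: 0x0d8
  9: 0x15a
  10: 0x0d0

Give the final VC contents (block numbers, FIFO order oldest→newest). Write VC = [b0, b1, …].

0: 0x88 (blk 8, set 0) → MISS  vc=[]
1: 0x159 (blk 21, set 5) → MISS  vc=[]
2: 0x150 (blk 21, set 5) → L1-HIT  vc=[]
3: 0x80 (blk 8, set 0) → L1-HIT  vc=[]
4: 0x15e (blk 21, set 5) → L1-HIT  vc=[]
5: 0x150 (blk 21, set 5) → L1-HIT  vc=[]
6: 0x123 (blk 18, set 2) → MISS  vc=[]
7: 0x150 (blk 21, set 5) → L1-HIT  vc=[]
8: 0xd8 (blk 13, set 5) → MISS  vc=[21]
9: 0x15a (blk 21, set 5) → VC-HIT  vc=[13]
10: 0xd0 (blk 13, set 5) → VC-HIT  vc=[21]

VC = [21]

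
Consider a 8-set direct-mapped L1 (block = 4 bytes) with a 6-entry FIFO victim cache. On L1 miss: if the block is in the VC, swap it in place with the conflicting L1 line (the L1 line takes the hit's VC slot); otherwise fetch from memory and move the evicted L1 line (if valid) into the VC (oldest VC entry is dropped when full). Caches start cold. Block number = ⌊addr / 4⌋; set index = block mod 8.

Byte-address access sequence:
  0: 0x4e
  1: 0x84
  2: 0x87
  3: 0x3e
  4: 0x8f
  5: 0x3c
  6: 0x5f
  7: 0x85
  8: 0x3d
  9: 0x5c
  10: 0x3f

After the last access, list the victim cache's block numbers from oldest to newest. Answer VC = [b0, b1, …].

  [0] addr=0x4e blk=19 s=3: MISS | VC []
  [1] addr=0x84 blk=33 s=1: MISS | VC []
  [2] addr=0x87 blk=33 s=1: L1-HIT | VC []
  [3] addr=0x3e blk=15 s=7: MISS | VC []
  [4] addr=0x8f blk=35 s=3: MISS | VC [19]
  [5] addr=0x3c blk=15 s=7: L1-HIT | VC [19]
  [6] addr=0x5f blk=23 s=7: MISS | VC [19, 15]
  [7] addr=0x85 blk=33 s=1: L1-HIT | VC [19, 15]
  [8] addr=0x3d blk=15 s=7: VC-HIT | VC [19, 23]
  [9] addr=0x5c blk=23 s=7: VC-HIT | VC [19, 15]
  [10] addr=0x3f blk=15 s=7: VC-HIT | VC [19, 23]

VC = [19, 23]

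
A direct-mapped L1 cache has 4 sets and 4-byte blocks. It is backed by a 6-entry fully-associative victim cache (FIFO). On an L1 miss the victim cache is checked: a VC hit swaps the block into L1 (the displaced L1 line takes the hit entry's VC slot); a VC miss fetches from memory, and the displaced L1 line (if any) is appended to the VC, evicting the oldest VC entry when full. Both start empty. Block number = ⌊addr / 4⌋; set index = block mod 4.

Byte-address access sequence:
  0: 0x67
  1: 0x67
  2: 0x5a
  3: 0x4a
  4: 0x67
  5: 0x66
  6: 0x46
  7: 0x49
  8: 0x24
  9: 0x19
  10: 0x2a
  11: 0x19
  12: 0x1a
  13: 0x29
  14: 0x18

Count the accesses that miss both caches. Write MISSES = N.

MISSES = 7

0: 0x67 (blk 25, set 1) → MISS  vc=[]
1: 0x67 (blk 25, set 1) → L1-HIT  vc=[]
2: 0x5a (blk 22, set 2) → MISS  vc=[]
3: 0x4a (blk 18, set 2) → MISS  vc=[22]
4: 0x67 (blk 25, set 1) → L1-HIT  vc=[22]
5: 0x66 (blk 25, set 1) → L1-HIT  vc=[22]
6: 0x46 (blk 17, set 1) → MISS  vc=[22, 25]
7: 0x49 (blk 18, set 2) → L1-HIT  vc=[22, 25]
8: 0x24 (blk 9, set 1) → MISS  vc=[22, 25, 17]
9: 0x19 (blk 6, set 2) → MISS  vc=[22, 25, 17, 18]
10: 0x2a (blk 10, set 2) → MISS  vc=[22, 25, 17, 18, 6]
11: 0x19 (blk 6, set 2) → VC-HIT  vc=[22, 25, 17, 18, 10]
12: 0x1a (blk 6, set 2) → L1-HIT  vc=[22, 25, 17, 18, 10]
13: 0x29 (blk 10, set 2) → VC-HIT  vc=[22, 25, 17, 18, 6]
14: 0x18 (blk 6, set 2) → VC-HIT  vc=[22, 25, 17, 18, 10]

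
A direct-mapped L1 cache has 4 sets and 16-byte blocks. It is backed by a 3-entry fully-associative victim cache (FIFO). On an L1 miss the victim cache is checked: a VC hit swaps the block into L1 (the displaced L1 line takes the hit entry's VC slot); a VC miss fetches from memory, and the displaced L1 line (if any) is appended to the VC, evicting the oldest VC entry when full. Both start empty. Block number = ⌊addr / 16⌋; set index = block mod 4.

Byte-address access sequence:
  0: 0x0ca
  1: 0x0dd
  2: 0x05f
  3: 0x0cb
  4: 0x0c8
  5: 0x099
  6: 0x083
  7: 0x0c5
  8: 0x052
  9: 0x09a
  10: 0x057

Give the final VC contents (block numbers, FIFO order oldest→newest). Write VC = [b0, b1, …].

VC = [13, 9, 8]

  [0] addr=0xca blk=12 s=0: MISS | VC []
  [1] addr=0xdd blk=13 s=1: MISS | VC []
  [2] addr=0x5f blk=5 s=1: MISS | VC [13]
  [3] addr=0xcb blk=12 s=0: L1-HIT | VC [13]
  [4] addr=0xc8 blk=12 s=0: L1-HIT | VC [13]
  [5] addr=0x99 blk=9 s=1: MISS | VC [13, 5]
  [6] addr=0x83 blk=8 s=0: MISS | VC [13, 5, 12]
  [7] addr=0xc5 blk=12 s=0: VC-HIT | VC [13, 5, 8]
  [8] addr=0x52 blk=5 s=1: VC-HIT | VC [13, 9, 8]
  [9] addr=0x9a blk=9 s=1: VC-HIT | VC [13, 5, 8]
  [10] addr=0x57 blk=5 s=1: VC-HIT | VC [13, 9, 8]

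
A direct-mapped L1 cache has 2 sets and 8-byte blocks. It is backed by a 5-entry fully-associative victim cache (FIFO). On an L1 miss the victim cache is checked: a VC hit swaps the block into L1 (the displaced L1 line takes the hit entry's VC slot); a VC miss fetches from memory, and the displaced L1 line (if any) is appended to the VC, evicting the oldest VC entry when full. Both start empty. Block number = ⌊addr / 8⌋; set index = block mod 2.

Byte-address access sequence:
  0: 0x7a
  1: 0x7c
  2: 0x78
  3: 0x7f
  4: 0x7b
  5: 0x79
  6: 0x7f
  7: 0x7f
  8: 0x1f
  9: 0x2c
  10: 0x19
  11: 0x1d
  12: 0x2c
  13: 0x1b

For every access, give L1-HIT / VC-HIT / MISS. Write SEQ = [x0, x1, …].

SEQ = [MISS, L1-HIT, L1-HIT, L1-HIT, L1-HIT, L1-HIT, L1-HIT, L1-HIT, MISS, MISS, VC-HIT, L1-HIT, VC-HIT, VC-HIT]

0: 0x7a (blk 15, set 1) → MISS  vc=[]
1: 0x7c (blk 15, set 1) → L1-HIT  vc=[]
2: 0x78 (blk 15, set 1) → L1-HIT  vc=[]
3: 0x7f (blk 15, set 1) → L1-HIT  vc=[]
4: 0x7b (blk 15, set 1) → L1-HIT  vc=[]
5: 0x79 (blk 15, set 1) → L1-HIT  vc=[]
6: 0x7f (blk 15, set 1) → L1-HIT  vc=[]
7: 0x7f (blk 15, set 1) → L1-HIT  vc=[]
8: 0x1f (blk 3, set 1) → MISS  vc=[15]
9: 0x2c (blk 5, set 1) → MISS  vc=[15, 3]
10: 0x19 (blk 3, set 1) → VC-HIT  vc=[15, 5]
11: 0x1d (blk 3, set 1) → L1-HIT  vc=[15, 5]
12: 0x2c (blk 5, set 1) → VC-HIT  vc=[15, 3]
13: 0x1b (blk 3, set 1) → VC-HIT  vc=[15, 5]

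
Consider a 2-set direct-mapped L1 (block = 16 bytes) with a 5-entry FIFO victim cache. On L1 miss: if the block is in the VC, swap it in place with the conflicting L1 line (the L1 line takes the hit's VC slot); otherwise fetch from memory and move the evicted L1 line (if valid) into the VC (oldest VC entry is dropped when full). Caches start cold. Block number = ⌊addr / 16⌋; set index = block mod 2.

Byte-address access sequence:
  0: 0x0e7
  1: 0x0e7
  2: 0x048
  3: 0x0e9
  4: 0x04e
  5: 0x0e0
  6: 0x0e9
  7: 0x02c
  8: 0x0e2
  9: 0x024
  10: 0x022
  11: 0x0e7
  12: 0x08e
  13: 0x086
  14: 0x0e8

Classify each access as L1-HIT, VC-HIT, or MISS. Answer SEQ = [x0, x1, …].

0: 0xe7 (blk 14, set 0) → MISS  vc=[]
1: 0xe7 (blk 14, set 0) → L1-HIT  vc=[]
2: 0x48 (blk 4, set 0) → MISS  vc=[14]
3: 0xe9 (blk 14, set 0) → VC-HIT  vc=[4]
4: 0x4e (blk 4, set 0) → VC-HIT  vc=[14]
5: 0xe0 (blk 14, set 0) → VC-HIT  vc=[4]
6: 0xe9 (blk 14, set 0) → L1-HIT  vc=[4]
7: 0x2c (blk 2, set 0) → MISS  vc=[4, 14]
8: 0xe2 (blk 14, set 0) → VC-HIT  vc=[4, 2]
9: 0x24 (blk 2, set 0) → VC-HIT  vc=[4, 14]
10: 0x22 (blk 2, set 0) → L1-HIT  vc=[4, 14]
11: 0xe7 (blk 14, set 0) → VC-HIT  vc=[4, 2]
12: 0x8e (blk 8, set 0) → MISS  vc=[4, 2, 14]
13: 0x86 (blk 8, set 0) → L1-HIT  vc=[4, 2, 14]
14: 0xe8 (blk 14, set 0) → VC-HIT  vc=[4, 2, 8]

SEQ = [MISS, L1-HIT, MISS, VC-HIT, VC-HIT, VC-HIT, L1-HIT, MISS, VC-HIT, VC-HIT, L1-HIT, VC-HIT, MISS, L1-HIT, VC-HIT]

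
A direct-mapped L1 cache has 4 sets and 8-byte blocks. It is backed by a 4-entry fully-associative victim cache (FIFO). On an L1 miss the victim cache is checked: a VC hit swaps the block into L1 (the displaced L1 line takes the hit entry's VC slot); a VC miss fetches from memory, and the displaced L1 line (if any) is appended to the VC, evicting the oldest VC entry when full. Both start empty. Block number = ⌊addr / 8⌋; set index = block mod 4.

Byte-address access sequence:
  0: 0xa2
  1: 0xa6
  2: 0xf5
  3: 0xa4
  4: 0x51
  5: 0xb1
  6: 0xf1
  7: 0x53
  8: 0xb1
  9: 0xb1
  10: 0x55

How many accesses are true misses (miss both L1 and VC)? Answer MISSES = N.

0: 0xa2 (blk 20, set 0) → MISS  vc=[]
1: 0xa6 (blk 20, set 0) → L1-HIT  vc=[]
2: 0xf5 (blk 30, set 2) → MISS  vc=[]
3: 0xa4 (blk 20, set 0) → L1-HIT  vc=[]
4: 0x51 (blk 10, set 2) → MISS  vc=[30]
5: 0xb1 (blk 22, set 2) → MISS  vc=[30, 10]
6: 0xf1 (blk 30, set 2) → VC-HIT  vc=[22, 10]
7: 0x53 (blk 10, set 2) → VC-HIT  vc=[22, 30]
8: 0xb1 (blk 22, set 2) → VC-HIT  vc=[10, 30]
9: 0xb1 (blk 22, set 2) → L1-HIT  vc=[10, 30]
10: 0x55 (blk 10, set 2) → VC-HIT  vc=[22, 30]

MISSES = 4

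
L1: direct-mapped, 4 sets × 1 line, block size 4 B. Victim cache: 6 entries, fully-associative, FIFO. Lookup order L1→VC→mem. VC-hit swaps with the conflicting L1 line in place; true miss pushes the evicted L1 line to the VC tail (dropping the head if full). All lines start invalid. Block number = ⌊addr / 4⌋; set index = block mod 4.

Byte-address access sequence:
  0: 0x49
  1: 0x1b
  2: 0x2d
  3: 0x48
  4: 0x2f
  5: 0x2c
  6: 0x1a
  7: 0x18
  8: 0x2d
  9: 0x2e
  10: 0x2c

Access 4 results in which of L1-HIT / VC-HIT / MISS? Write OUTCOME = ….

OUTCOME = L1-HIT

  [0] addr=0x49 blk=18 s=2: MISS | VC []
  [1] addr=0x1b blk=6 s=2: MISS | VC [18]
  [2] addr=0x2d blk=11 s=3: MISS | VC [18]
  [3] addr=0x48 blk=18 s=2: VC-HIT | VC [6]
  [4] addr=0x2f blk=11 s=3: L1-HIT | VC [6]
  [5] addr=0x2c blk=11 s=3: L1-HIT | VC [6]
  [6] addr=0x1a blk=6 s=2: VC-HIT | VC [18]
  [7] addr=0x18 blk=6 s=2: L1-HIT | VC [18]
  [8] addr=0x2d blk=11 s=3: L1-HIT | VC [18]
  [9] addr=0x2e blk=11 s=3: L1-HIT | VC [18]
  [10] addr=0x2c blk=11 s=3: L1-HIT | VC [18]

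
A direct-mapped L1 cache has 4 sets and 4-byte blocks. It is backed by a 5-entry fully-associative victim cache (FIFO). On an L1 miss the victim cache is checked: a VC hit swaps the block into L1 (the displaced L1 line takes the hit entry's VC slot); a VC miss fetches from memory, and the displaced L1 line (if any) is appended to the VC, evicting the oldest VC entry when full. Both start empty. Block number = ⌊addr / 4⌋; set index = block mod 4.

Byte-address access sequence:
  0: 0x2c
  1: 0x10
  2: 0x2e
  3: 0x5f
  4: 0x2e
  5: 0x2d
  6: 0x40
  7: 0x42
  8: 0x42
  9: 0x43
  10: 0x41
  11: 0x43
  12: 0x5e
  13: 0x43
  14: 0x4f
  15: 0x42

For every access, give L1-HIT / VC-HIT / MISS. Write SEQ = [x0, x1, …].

0: 0x2c (blk 11, set 3) → MISS  vc=[]
1: 0x10 (blk 4, set 0) → MISS  vc=[]
2: 0x2e (blk 11, set 3) → L1-HIT  vc=[]
3: 0x5f (blk 23, set 3) → MISS  vc=[11]
4: 0x2e (blk 11, set 3) → VC-HIT  vc=[23]
5: 0x2d (blk 11, set 3) → L1-HIT  vc=[23]
6: 0x40 (blk 16, set 0) → MISS  vc=[23, 4]
7: 0x42 (blk 16, set 0) → L1-HIT  vc=[23, 4]
8: 0x42 (blk 16, set 0) → L1-HIT  vc=[23, 4]
9: 0x43 (blk 16, set 0) → L1-HIT  vc=[23, 4]
10: 0x41 (blk 16, set 0) → L1-HIT  vc=[23, 4]
11: 0x43 (blk 16, set 0) → L1-HIT  vc=[23, 4]
12: 0x5e (blk 23, set 3) → VC-HIT  vc=[11, 4]
13: 0x43 (blk 16, set 0) → L1-HIT  vc=[11, 4]
14: 0x4f (blk 19, set 3) → MISS  vc=[11, 4, 23]
15: 0x42 (blk 16, set 0) → L1-HIT  vc=[11, 4, 23]

SEQ = [MISS, MISS, L1-HIT, MISS, VC-HIT, L1-HIT, MISS, L1-HIT, L1-HIT, L1-HIT, L1-HIT, L1-HIT, VC-HIT, L1-HIT, MISS, L1-HIT]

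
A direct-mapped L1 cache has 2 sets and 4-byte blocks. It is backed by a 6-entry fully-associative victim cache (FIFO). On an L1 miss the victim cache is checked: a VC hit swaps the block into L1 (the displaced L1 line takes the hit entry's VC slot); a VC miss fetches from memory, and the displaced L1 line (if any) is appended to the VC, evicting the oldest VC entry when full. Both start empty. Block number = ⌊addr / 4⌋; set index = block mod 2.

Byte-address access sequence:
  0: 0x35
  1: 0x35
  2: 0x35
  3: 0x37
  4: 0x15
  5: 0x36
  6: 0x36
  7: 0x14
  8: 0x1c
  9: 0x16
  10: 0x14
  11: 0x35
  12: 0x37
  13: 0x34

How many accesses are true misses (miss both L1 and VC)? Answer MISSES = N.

  [0] addr=0x35 blk=13 s=1: MISS | VC []
  [1] addr=0x35 blk=13 s=1: L1-HIT | VC []
  [2] addr=0x35 blk=13 s=1: L1-HIT | VC []
  [3] addr=0x37 blk=13 s=1: L1-HIT | VC []
  [4] addr=0x15 blk=5 s=1: MISS | VC [13]
  [5] addr=0x36 blk=13 s=1: VC-HIT | VC [5]
  [6] addr=0x36 blk=13 s=1: L1-HIT | VC [5]
  [7] addr=0x14 blk=5 s=1: VC-HIT | VC [13]
  [8] addr=0x1c blk=7 s=1: MISS | VC [13, 5]
  [9] addr=0x16 blk=5 s=1: VC-HIT | VC [13, 7]
  [10] addr=0x14 blk=5 s=1: L1-HIT | VC [13, 7]
  [11] addr=0x35 blk=13 s=1: VC-HIT | VC [5, 7]
  [12] addr=0x37 blk=13 s=1: L1-HIT | VC [5, 7]
  [13] addr=0x34 blk=13 s=1: L1-HIT | VC [5, 7]

MISSES = 3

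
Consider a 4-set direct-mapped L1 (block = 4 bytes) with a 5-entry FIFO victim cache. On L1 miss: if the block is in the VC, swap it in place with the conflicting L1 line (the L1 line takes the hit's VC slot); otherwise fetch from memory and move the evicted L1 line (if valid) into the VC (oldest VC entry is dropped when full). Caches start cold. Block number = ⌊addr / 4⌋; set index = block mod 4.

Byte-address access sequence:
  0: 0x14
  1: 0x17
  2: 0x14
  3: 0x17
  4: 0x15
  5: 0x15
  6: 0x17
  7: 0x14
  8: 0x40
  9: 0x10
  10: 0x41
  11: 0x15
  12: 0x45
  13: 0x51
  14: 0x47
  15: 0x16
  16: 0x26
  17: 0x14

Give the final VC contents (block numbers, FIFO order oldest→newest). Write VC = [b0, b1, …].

  [0] addr=0x14 blk=5 s=1: MISS | VC []
  [1] addr=0x17 blk=5 s=1: L1-HIT | VC []
  [2] addr=0x14 blk=5 s=1: L1-HIT | VC []
  [3] addr=0x17 blk=5 s=1: L1-HIT | VC []
  [4] addr=0x15 blk=5 s=1: L1-HIT | VC []
  [5] addr=0x15 blk=5 s=1: L1-HIT | VC []
  [6] addr=0x17 blk=5 s=1: L1-HIT | VC []
  [7] addr=0x14 blk=5 s=1: L1-HIT | VC []
  [8] addr=0x40 blk=16 s=0: MISS | VC []
  [9] addr=0x10 blk=4 s=0: MISS | VC [16]
  [10] addr=0x41 blk=16 s=0: VC-HIT | VC [4]
  [11] addr=0x15 blk=5 s=1: L1-HIT | VC [4]
  [12] addr=0x45 blk=17 s=1: MISS | VC [4, 5]
  [13] addr=0x51 blk=20 s=0: MISS | VC [4, 5, 16]
  [14] addr=0x47 blk=17 s=1: L1-HIT | VC [4, 5, 16]
  [15] addr=0x16 blk=5 s=1: VC-HIT | VC [4, 17, 16]
  [16] addr=0x26 blk=9 s=1: MISS | VC [4, 17, 16, 5]
  [17] addr=0x14 blk=5 s=1: VC-HIT | VC [4, 17, 16, 9]

VC = [4, 17, 16, 9]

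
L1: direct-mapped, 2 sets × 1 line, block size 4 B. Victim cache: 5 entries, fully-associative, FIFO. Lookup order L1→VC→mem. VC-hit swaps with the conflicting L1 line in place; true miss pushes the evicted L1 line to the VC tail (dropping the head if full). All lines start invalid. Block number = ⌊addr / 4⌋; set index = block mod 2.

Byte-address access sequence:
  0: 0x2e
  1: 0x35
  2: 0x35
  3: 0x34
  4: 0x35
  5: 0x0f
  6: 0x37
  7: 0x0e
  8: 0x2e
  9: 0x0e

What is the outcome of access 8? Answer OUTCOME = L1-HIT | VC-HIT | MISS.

0: 0x2e (blk 11, set 1) → MISS  vc=[]
1: 0x35 (blk 13, set 1) → MISS  vc=[11]
2: 0x35 (blk 13, set 1) → L1-HIT  vc=[11]
3: 0x34 (blk 13, set 1) → L1-HIT  vc=[11]
4: 0x35 (blk 13, set 1) → L1-HIT  vc=[11]
5: 0xf (blk 3, set 1) → MISS  vc=[11, 13]
6: 0x37 (blk 13, set 1) → VC-HIT  vc=[11, 3]
7: 0xe (blk 3, set 1) → VC-HIT  vc=[11, 13]
8: 0x2e (blk 11, set 1) → VC-HIT  vc=[3, 13]
9: 0xe (blk 3, set 1) → VC-HIT  vc=[11, 13]

OUTCOME = VC-HIT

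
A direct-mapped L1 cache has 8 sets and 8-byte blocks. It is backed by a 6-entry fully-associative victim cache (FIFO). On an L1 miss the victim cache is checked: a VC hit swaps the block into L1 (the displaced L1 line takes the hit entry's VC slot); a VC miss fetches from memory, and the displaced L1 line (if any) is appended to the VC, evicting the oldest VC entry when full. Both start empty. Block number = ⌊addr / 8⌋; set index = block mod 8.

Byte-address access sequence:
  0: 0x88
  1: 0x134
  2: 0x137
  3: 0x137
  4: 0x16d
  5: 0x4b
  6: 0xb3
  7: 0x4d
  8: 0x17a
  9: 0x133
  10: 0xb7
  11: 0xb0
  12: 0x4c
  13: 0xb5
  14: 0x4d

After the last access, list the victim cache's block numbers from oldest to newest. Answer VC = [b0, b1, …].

VC = [17, 38]

  [0] addr=0x88 blk=17 s=1: MISS | VC []
  [1] addr=0x134 blk=38 s=6: MISS | VC []
  [2] addr=0x137 blk=38 s=6: L1-HIT | VC []
  [3] addr=0x137 blk=38 s=6: L1-HIT | VC []
  [4] addr=0x16d blk=45 s=5: MISS | VC []
  [5] addr=0x4b blk=9 s=1: MISS | VC [17]
  [6] addr=0xb3 blk=22 s=6: MISS | VC [17, 38]
  [7] addr=0x4d blk=9 s=1: L1-HIT | VC [17, 38]
  [8] addr=0x17a blk=47 s=7: MISS | VC [17, 38]
  [9] addr=0x133 blk=38 s=6: VC-HIT | VC [17, 22]
  [10] addr=0xb7 blk=22 s=6: VC-HIT | VC [17, 38]
  [11] addr=0xb0 blk=22 s=6: L1-HIT | VC [17, 38]
  [12] addr=0x4c blk=9 s=1: L1-HIT | VC [17, 38]
  [13] addr=0xb5 blk=22 s=6: L1-HIT | VC [17, 38]
  [14] addr=0x4d blk=9 s=1: L1-HIT | VC [17, 38]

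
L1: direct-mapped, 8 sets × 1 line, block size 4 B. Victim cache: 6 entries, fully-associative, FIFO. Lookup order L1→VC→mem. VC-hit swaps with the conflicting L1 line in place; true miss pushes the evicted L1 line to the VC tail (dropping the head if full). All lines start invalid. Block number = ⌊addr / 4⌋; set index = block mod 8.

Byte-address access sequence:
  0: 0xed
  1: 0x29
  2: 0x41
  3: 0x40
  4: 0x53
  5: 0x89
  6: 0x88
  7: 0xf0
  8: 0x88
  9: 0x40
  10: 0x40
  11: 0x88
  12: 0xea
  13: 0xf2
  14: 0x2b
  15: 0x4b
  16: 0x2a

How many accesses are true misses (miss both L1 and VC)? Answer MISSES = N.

MISSES = 8

  [0] addr=0xed blk=59 s=3: MISS | VC []
  [1] addr=0x29 blk=10 s=2: MISS | VC []
  [2] addr=0x41 blk=16 s=0: MISS | VC []
  [3] addr=0x40 blk=16 s=0: L1-HIT | VC []
  [4] addr=0x53 blk=20 s=4: MISS | VC []
  [5] addr=0x89 blk=34 s=2: MISS | VC [10]
  [6] addr=0x88 blk=34 s=2: L1-HIT | VC [10]
  [7] addr=0xf0 blk=60 s=4: MISS | VC [10, 20]
  [8] addr=0x88 blk=34 s=2: L1-HIT | VC [10, 20]
  [9] addr=0x40 blk=16 s=0: L1-HIT | VC [10, 20]
  [10] addr=0x40 blk=16 s=0: L1-HIT | VC [10, 20]
  [11] addr=0x88 blk=34 s=2: L1-HIT | VC [10, 20]
  [12] addr=0xea blk=58 s=2: MISS | VC [10, 20, 34]
  [13] addr=0xf2 blk=60 s=4: L1-HIT | VC [10, 20, 34]
  [14] addr=0x2b blk=10 s=2: VC-HIT | VC [58, 20, 34]
  [15] addr=0x4b blk=18 s=2: MISS | VC [58, 20, 34, 10]
  [16] addr=0x2a blk=10 s=2: VC-HIT | VC [58, 20, 34, 18]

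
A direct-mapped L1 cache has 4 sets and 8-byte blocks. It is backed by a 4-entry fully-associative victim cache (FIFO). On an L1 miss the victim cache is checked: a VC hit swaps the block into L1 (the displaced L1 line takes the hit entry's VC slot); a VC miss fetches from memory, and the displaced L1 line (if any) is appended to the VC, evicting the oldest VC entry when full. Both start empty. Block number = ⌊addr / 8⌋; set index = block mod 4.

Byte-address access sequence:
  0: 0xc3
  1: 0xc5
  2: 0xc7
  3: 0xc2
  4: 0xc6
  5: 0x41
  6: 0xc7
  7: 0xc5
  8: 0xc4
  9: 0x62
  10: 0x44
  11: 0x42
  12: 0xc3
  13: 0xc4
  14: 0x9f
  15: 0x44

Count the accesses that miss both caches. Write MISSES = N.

#0 0xc3→b24/s0 MISS; vc=[]
#1 0xc5→b24/s0 L1-HIT; vc=[]
#2 0xc7→b24/s0 L1-HIT; vc=[]
#3 0xc2→b24/s0 L1-HIT; vc=[]
#4 0xc6→b24/s0 L1-HIT; vc=[]
#5 0x41→b8/s0 MISS; vc=[24]
#6 0xc7→b24/s0 VC-HIT; vc=[8]
#7 0xc5→b24/s0 L1-HIT; vc=[8]
#8 0xc4→b24/s0 L1-HIT; vc=[8]
#9 0x62→b12/s0 MISS; vc=[8,24]
#10 0x44→b8/s0 VC-HIT; vc=[12,24]
#11 0x42→b8/s0 L1-HIT; vc=[12,24]
#12 0xc3→b24/s0 VC-HIT; vc=[12,8]
#13 0xc4→b24/s0 L1-HIT; vc=[12,8]
#14 0x9f→b19/s3 MISS; vc=[12,8]
#15 0x44→b8/s0 VC-HIT; vc=[12,24]

MISSES = 4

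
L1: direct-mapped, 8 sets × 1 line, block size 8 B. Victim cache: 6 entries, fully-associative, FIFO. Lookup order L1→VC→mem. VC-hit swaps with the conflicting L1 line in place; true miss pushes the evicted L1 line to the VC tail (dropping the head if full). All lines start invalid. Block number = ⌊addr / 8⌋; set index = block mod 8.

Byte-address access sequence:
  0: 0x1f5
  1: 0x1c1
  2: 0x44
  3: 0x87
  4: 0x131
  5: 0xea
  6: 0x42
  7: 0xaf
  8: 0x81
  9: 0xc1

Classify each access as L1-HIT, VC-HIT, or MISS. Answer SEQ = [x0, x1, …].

SEQ = [MISS, MISS, MISS, MISS, MISS, MISS, VC-HIT, MISS, VC-HIT, MISS]

0: 0x1f5 (blk 62, set 6) → MISS  vc=[]
1: 0x1c1 (blk 56, set 0) → MISS  vc=[]
2: 0x44 (blk 8, set 0) → MISS  vc=[56]
3: 0x87 (blk 16, set 0) → MISS  vc=[56, 8]
4: 0x131 (blk 38, set 6) → MISS  vc=[56, 8, 62]
5: 0xea (blk 29, set 5) → MISS  vc=[56, 8, 62]
6: 0x42 (blk 8, set 0) → VC-HIT  vc=[56, 16, 62]
7: 0xaf (blk 21, set 5) → MISS  vc=[56, 16, 62, 29]
8: 0x81 (blk 16, set 0) → VC-HIT  vc=[56, 8, 62, 29]
9: 0xc1 (blk 24, set 0) → MISS  vc=[56, 8, 62, 29, 16]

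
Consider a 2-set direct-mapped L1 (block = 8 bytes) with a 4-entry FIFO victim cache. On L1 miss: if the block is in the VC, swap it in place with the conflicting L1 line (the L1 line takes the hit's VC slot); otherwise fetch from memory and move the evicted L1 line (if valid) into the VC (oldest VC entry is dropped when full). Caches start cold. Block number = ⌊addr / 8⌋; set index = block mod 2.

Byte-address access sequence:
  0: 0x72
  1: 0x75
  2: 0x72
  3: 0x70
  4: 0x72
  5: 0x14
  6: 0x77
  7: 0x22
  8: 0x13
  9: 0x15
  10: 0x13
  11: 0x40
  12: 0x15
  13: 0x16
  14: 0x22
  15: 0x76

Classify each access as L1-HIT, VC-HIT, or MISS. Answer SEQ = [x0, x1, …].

0: 0x72 (blk 14, set 0) → MISS  vc=[]
1: 0x75 (blk 14, set 0) → L1-HIT  vc=[]
2: 0x72 (blk 14, set 0) → L1-HIT  vc=[]
3: 0x70 (blk 14, set 0) → L1-HIT  vc=[]
4: 0x72 (blk 14, set 0) → L1-HIT  vc=[]
5: 0x14 (blk 2, set 0) → MISS  vc=[14]
6: 0x77 (blk 14, set 0) → VC-HIT  vc=[2]
7: 0x22 (blk 4, set 0) → MISS  vc=[2, 14]
8: 0x13 (blk 2, set 0) → VC-HIT  vc=[4, 14]
9: 0x15 (blk 2, set 0) → L1-HIT  vc=[4, 14]
10: 0x13 (blk 2, set 0) → L1-HIT  vc=[4, 14]
11: 0x40 (blk 8, set 0) → MISS  vc=[4, 14, 2]
12: 0x15 (blk 2, set 0) → VC-HIT  vc=[4, 14, 8]
13: 0x16 (blk 2, set 0) → L1-HIT  vc=[4, 14, 8]
14: 0x22 (blk 4, set 0) → VC-HIT  vc=[2, 14, 8]
15: 0x76 (blk 14, set 0) → VC-HIT  vc=[2, 4, 8]

SEQ = [MISS, L1-HIT, L1-HIT, L1-HIT, L1-HIT, MISS, VC-HIT, MISS, VC-HIT, L1-HIT, L1-HIT, MISS, VC-HIT, L1-HIT, VC-HIT, VC-HIT]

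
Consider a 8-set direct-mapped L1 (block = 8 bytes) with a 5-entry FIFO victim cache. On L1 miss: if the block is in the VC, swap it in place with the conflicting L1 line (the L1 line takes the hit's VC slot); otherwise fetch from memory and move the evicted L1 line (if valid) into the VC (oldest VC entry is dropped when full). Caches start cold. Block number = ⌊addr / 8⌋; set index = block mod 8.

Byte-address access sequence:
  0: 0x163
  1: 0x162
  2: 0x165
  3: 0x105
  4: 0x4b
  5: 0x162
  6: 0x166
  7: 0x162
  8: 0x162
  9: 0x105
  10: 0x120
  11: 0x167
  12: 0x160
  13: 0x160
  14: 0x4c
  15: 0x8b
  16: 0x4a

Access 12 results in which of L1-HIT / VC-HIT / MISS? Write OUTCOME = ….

#0 0x163→b44/s4 MISS; vc=[]
#1 0x162→b44/s4 L1-HIT; vc=[]
#2 0x165→b44/s4 L1-HIT; vc=[]
#3 0x105→b32/s0 MISS; vc=[]
#4 0x4b→b9/s1 MISS; vc=[]
#5 0x162→b44/s4 L1-HIT; vc=[]
#6 0x166→b44/s4 L1-HIT; vc=[]
#7 0x162→b44/s4 L1-HIT; vc=[]
#8 0x162→b44/s4 L1-HIT; vc=[]
#9 0x105→b32/s0 L1-HIT; vc=[]
#10 0x120→b36/s4 MISS; vc=[44]
#11 0x167→b44/s4 VC-HIT; vc=[36]
#12 0x160→b44/s4 L1-HIT; vc=[36]
#13 0x160→b44/s4 L1-HIT; vc=[36]
#14 0x4c→b9/s1 L1-HIT; vc=[36]
#15 0x8b→b17/s1 MISS; vc=[36,9]
#16 0x4a→b9/s1 VC-HIT; vc=[36,17]

OUTCOME = L1-HIT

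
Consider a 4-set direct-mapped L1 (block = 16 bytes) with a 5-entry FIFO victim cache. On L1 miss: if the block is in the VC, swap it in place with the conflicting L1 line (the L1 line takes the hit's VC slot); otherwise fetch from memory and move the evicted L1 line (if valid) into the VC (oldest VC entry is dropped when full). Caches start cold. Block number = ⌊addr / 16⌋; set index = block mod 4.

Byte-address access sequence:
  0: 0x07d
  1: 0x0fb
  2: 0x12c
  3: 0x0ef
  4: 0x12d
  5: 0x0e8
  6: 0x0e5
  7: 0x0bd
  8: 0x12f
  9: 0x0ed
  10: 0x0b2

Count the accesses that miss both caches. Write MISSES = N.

MISSES = 5

0: 0x7d (blk 7, set 3) → MISS  vc=[]
1: 0xfb (blk 15, set 3) → MISS  vc=[7]
2: 0x12c (blk 18, set 2) → MISS  vc=[7]
3: 0xef (blk 14, set 2) → MISS  vc=[7, 18]
4: 0x12d (blk 18, set 2) → VC-HIT  vc=[7, 14]
5: 0xe8 (blk 14, set 2) → VC-HIT  vc=[7, 18]
6: 0xe5 (blk 14, set 2) → L1-HIT  vc=[7, 18]
7: 0xbd (blk 11, set 3) → MISS  vc=[7, 18, 15]
8: 0x12f (blk 18, set 2) → VC-HIT  vc=[7, 14, 15]
9: 0xed (blk 14, set 2) → VC-HIT  vc=[7, 18, 15]
10: 0xb2 (blk 11, set 3) → L1-HIT  vc=[7, 18, 15]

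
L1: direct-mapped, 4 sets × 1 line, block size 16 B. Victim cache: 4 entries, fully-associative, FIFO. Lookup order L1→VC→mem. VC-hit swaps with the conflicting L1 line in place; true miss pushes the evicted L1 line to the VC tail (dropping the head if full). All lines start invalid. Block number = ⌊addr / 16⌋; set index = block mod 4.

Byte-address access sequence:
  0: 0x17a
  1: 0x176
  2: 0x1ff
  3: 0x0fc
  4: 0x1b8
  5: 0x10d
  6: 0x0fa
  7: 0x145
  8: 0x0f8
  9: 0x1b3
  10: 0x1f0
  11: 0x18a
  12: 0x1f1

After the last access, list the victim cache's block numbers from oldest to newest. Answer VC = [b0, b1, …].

0: 0x17a (blk 23, set 3) → MISS  vc=[]
1: 0x176 (blk 23, set 3) → L1-HIT  vc=[]
2: 0x1ff (blk 31, set 3) → MISS  vc=[23]
3: 0xfc (blk 15, set 3) → MISS  vc=[23, 31]
4: 0x1b8 (blk 27, set 3) → MISS  vc=[23, 31, 15]
5: 0x10d (blk 16, set 0) → MISS  vc=[23, 31, 15]
6: 0xfa (blk 15, set 3) → VC-HIT  vc=[23, 31, 27]
7: 0x145 (blk 20, set 0) → MISS  vc=[23, 31, 27, 16]
8: 0xf8 (blk 15, set 3) → L1-HIT  vc=[23, 31, 27, 16]
9: 0x1b3 (blk 27, set 3) → VC-HIT  vc=[23, 31, 15, 16]
10: 0x1f0 (blk 31, set 3) → VC-HIT  vc=[23, 27, 15, 16]
11: 0x18a (blk 24, set 0) → MISS  vc=[27, 15, 16, 20]
12: 0x1f1 (blk 31, set 3) → L1-HIT  vc=[27, 15, 16, 20]

VC = [27, 15, 16, 20]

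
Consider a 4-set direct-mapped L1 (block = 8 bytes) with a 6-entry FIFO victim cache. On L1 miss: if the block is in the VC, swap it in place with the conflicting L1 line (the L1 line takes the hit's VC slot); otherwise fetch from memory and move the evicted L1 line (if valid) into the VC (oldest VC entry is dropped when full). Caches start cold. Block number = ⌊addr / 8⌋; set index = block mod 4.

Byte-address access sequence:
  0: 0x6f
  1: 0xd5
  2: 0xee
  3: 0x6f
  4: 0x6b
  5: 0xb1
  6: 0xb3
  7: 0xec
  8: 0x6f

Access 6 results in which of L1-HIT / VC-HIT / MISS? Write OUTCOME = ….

#0 0x6f→b13/s1 MISS; vc=[]
#1 0xd5→b26/s2 MISS; vc=[]
#2 0xee→b29/s1 MISS; vc=[13]
#3 0x6f→b13/s1 VC-HIT; vc=[29]
#4 0x6b→b13/s1 L1-HIT; vc=[29]
#5 0xb1→b22/s2 MISS; vc=[29,26]
#6 0xb3→b22/s2 L1-HIT; vc=[29,26]
#7 0xec→b29/s1 VC-HIT; vc=[13,26]
#8 0x6f→b13/s1 VC-HIT; vc=[29,26]

OUTCOME = L1-HIT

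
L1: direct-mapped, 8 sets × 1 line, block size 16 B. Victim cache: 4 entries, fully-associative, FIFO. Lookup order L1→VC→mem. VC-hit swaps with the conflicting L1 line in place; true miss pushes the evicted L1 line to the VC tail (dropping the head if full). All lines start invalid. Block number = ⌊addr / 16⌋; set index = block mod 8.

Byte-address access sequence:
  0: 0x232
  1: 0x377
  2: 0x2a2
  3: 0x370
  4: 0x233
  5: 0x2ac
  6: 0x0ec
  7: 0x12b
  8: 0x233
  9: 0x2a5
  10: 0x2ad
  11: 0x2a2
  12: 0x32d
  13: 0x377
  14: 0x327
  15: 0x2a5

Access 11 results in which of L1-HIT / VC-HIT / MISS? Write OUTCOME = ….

OUTCOME = L1-HIT

  [0] addr=0x232 blk=35 s=3: MISS | VC []
  [1] addr=0x377 blk=55 s=7: MISS | VC []
  [2] addr=0x2a2 blk=42 s=2: MISS | VC []
  [3] addr=0x370 blk=55 s=7: L1-HIT | VC []
  [4] addr=0x233 blk=35 s=3: L1-HIT | VC []
  [5] addr=0x2ac blk=42 s=2: L1-HIT | VC []
  [6] addr=0xec blk=14 s=6: MISS | VC []
  [7] addr=0x12b blk=18 s=2: MISS | VC [42]
  [8] addr=0x233 blk=35 s=3: L1-HIT | VC [42]
  [9] addr=0x2a5 blk=42 s=2: VC-HIT | VC [18]
  [10] addr=0x2ad blk=42 s=2: L1-HIT | VC [18]
  [11] addr=0x2a2 blk=42 s=2: L1-HIT | VC [18]
  [12] addr=0x32d blk=50 s=2: MISS | VC [18, 42]
  [13] addr=0x377 blk=55 s=7: L1-HIT | VC [18, 42]
  [14] addr=0x327 blk=50 s=2: L1-HIT | VC [18, 42]
  [15] addr=0x2a5 blk=42 s=2: VC-HIT | VC [18, 50]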